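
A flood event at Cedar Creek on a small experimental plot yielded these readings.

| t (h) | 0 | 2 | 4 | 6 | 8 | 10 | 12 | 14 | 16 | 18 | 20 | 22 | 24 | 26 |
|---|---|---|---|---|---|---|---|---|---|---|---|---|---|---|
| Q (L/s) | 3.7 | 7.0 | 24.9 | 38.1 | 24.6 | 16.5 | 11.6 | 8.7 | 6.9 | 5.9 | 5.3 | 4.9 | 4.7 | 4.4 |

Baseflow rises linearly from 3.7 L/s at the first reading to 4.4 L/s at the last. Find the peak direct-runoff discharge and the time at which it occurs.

Q_p = 34.24 L/s at t = 6 h

Subtracting baseflow gives direct-runoff ordinates: 0.00, 3.25, 21.09, 34.24, 20.68, 12.53, 7.58, 4.62, 2.77, 1.72, 1.06, 0.61, 0.35, 0.00 L/s.
The maximum is 34.24 L/s, occurring at the reading for t = 6 h.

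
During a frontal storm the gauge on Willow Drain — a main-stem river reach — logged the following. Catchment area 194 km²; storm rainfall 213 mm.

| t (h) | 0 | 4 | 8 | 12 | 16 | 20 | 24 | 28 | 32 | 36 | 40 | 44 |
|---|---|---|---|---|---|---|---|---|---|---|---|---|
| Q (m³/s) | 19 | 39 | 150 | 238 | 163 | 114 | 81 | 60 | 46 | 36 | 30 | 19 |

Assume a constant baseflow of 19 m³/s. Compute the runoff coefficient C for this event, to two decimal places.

C ≈ 0.27

ΣQ_DR = 767.0 m³/s; V = ΣQ_DR·Δt = 1.104 × 10^7 m³.
Runoff depth d = V / A = 56.93 mm.
C = d / P = 56.93 / 213 = 0.27.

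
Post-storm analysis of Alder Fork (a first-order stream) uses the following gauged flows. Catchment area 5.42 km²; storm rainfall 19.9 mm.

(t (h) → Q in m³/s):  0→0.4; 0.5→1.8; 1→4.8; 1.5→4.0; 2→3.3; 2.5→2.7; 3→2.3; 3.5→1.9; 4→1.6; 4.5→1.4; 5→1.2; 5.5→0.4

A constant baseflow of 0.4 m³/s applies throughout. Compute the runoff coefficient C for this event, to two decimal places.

C ≈ 0.35

ΣQ_DR = 21.00 m³/s; V = ΣQ_DR·Δt = 37800 m³.
Runoff depth d = V / A = 6.974 mm.
C = d / P = 6.974 / 19.9 = 0.35.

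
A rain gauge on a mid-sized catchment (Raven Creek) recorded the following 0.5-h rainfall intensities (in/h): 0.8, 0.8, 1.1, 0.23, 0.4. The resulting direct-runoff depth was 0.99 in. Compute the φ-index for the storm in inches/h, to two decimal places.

Only the 4 blocks with intensity above φ contribute runoff: 0.8, 0.8, 1.1, 0.4 in/h.
Σ(I−φ)·Δt = d  ⇒  (0.8+0.8+1.1+0.4 − 4φ)·0.5 = 0.99
φ = (3.100 − 0.99/0.5) / 4 = 0.28 in/h.

φ ≈ 0.28 in/h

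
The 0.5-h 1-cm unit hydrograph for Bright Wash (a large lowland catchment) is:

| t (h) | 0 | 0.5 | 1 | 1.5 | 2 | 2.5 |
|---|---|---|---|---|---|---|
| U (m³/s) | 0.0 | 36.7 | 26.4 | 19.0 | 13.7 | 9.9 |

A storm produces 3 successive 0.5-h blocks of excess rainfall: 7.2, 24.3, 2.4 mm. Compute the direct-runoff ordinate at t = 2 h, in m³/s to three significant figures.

By discrete convolution, Q_j = Σ (P_i / 10 mm) · U_{j−i}.
At t = 2 h (j=4): Q = (7.2/10)·13.7 + (24.3/10)·19.0 + (2.4/10)·26.4 = 62.4 m³/s.

Q ≈ 62.4 m³/s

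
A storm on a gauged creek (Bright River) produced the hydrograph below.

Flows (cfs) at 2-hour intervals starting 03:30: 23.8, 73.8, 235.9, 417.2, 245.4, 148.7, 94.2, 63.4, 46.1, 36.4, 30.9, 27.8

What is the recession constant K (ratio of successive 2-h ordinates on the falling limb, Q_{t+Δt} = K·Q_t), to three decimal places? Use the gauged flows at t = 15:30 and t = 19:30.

Using the recession-limb readings at t = 15:30 and t = 19:30: Q falls from 94.2 to 46.1 cfs over 2 intervals.
K = (Q₂/Q₁)^(1/2) = (46.1/94.2)^(1/2) = 0.700.

K ≈ 0.700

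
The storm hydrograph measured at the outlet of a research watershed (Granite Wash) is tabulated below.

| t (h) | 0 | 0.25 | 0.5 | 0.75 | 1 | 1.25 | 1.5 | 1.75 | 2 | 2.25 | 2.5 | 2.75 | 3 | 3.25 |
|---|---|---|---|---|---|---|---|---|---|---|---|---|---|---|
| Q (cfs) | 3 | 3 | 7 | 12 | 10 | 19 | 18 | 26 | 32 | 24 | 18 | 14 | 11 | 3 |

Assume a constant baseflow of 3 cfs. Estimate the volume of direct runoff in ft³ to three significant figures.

Direct-runoff ordinates (Q − Q_b): 0.0, 0.0, 4.0, 9.0, 7.0, 16.0, 15.0, 23.0, 29.0, 21.0, 15.0, 11.0, 8.0, 0.0 cfs.
ΣQ_DR = 158.0 cfs.
With Δt = 0.25 h = 900 s, V = ΣQ_DR · Δt = 158.0 × 900 = 1.42 × 10^5 ft³.

V ≈ 1.42 × 10^5 ft³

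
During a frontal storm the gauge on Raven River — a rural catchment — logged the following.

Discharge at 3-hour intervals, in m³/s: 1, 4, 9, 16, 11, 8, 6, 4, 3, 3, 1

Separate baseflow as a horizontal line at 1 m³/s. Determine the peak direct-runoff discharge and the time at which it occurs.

Q_p = 15.0 m³/s at t = 9 h

Subtracting baseflow gives direct-runoff ordinates: 0.0, 3.0, 8.0, 15.0, 10.0, 7.0, 5.0, 3.0, 2.0, 2.0, 0.0 m³/s.
The maximum is 15.0 m³/s, occurring at the reading for t = 9 h.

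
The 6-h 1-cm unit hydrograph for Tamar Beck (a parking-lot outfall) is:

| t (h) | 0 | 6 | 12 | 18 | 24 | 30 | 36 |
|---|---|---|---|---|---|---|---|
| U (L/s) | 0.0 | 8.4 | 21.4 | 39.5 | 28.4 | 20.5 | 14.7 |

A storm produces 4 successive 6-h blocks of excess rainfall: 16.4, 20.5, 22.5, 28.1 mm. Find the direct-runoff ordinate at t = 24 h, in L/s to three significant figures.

By discrete convolution, Q_j = Σ (P_i / 10 mm) · U_{j−i}.
At t = 24 h (j=4): Q = (16.4/10)·28.4 + (20.5/10)·39.5 + (22.5/10)·21.4 + (28.1/10)·8.4 = 199 L/s.

Q ≈ 199 L/s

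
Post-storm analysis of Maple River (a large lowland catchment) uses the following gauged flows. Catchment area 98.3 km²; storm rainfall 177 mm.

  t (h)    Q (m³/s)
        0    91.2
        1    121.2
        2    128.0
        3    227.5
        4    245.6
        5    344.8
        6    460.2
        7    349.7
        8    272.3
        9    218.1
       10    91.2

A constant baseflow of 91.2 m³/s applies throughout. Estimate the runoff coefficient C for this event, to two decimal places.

ΣQ_DR = 1547 m³/s; V = ΣQ_DR·Δt = 5.568 × 10^6 m³.
Runoff depth d = V / A = 56.64 mm.
C = d / P = 56.64 / 177 = 0.32.

C ≈ 0.32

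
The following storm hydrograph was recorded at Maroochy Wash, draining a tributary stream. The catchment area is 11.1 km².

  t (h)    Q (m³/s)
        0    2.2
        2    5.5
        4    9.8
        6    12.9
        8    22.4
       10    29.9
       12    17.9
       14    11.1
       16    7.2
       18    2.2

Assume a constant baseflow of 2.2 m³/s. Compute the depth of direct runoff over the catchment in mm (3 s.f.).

Direct runoff: 0.0, 3.3, 7.6, 10.7, 20.2, 27.7, 15.7, 8.9, 5.0, 0.0 m³/s; ΣQ_DR = 99.10 m³/s.
V = ΣQ_DR · Δt = 99.10 × 7200 s = 7.135 × 10^5 m³.
Over A = 11.1 km², depth = V / A = 64.3 mm.

d ≈ 64.3 mm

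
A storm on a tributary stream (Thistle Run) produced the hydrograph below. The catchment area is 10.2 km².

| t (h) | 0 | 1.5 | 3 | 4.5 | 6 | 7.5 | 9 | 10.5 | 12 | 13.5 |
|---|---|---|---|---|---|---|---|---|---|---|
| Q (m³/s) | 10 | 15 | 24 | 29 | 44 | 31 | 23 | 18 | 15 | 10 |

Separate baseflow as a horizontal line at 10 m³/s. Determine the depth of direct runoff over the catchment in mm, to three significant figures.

Direct runoff: 0.0, 5.0, 14.0, 19.0, 34.0, 21.0, 13.0, 8.0, 5.0, 0.0 m³/s; ΣQ_DR = 119.0 m³/s.
V = ΣQ_DR · Δt = 119.0 × 5400 s = 6.426 × 10^5 m³.
Over A = 10.2 km², depth = V / A = 63.0 mm.

d ≈ 63.0 mm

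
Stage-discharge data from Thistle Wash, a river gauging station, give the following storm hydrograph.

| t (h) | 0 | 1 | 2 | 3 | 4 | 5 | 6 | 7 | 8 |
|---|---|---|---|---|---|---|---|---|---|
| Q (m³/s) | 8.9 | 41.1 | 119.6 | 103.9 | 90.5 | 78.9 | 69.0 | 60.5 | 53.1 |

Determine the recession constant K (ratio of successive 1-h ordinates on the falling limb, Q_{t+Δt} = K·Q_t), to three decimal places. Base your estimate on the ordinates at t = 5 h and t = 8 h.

K ≈ 0.876

Using the recession-limb readings at t = 5 h and t = 8 h: Q falls from 78.9 to 53.1 m³/s over 3 intervals.
K = (Q₂/Q₁)^(1/3) = (53.1/78.9)^(1/3) = 0.876.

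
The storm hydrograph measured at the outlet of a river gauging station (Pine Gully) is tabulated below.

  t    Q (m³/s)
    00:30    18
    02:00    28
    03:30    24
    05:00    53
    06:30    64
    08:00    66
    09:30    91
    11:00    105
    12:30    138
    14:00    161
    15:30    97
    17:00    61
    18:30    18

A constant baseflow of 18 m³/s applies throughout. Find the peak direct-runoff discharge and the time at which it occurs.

Subtracting baseflow gives direct-runoff ordinates: 0.0, 10.0, 6.0, 35.0, 46.0, 48.0, 73.0, 87.0, 120.0, 143.0, 79.0, 43.0, 0.0 m³/s.
The maximum is 143.0 m³/s, occurring at the reading for t = 14:00.

Q_p = 143.0 m³/s at t = 14:00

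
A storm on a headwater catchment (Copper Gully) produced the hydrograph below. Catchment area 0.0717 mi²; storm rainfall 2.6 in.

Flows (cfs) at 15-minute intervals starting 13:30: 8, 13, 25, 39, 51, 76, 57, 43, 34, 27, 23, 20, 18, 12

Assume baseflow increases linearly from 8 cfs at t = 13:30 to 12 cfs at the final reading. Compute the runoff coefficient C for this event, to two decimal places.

C ≈ 0.64

ΣQ_DR = 306.0 cfs; V = ΣQ_DR·Δt = 2.754 × 10^5 ft³.
Runoff depth d = V / A = 1.653 in.
C = d / P = 1.653 / 2.6 = 0.64.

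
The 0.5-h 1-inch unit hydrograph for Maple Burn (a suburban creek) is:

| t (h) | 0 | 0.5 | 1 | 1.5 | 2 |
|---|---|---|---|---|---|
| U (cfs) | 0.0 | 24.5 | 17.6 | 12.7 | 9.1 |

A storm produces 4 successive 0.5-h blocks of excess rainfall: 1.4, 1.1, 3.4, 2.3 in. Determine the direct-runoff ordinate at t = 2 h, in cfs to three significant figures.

Q ≈ 143 cfs

By discrete convolution, Q_j = Σ (P_i / 1 in) · U_{j−i}.
At t = 2 h (j=4): Q = (1.4/1)·9.1 + (1.1/1)·12.7 + (3.4/1)·17.6 + (2.3/1)·24.5 = 143 cfs.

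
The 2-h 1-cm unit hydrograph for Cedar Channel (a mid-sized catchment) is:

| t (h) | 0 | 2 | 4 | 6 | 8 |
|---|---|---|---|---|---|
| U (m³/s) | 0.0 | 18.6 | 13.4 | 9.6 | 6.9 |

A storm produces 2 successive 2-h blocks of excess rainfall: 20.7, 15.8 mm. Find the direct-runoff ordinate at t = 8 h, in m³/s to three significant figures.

By discrete convolution, Q_j = Σ (P_i / 10 mm) · U_{j−i}.
At t = 8 h (j=4): Q = (20.7/10)·6.9 + (15.8/10)·9.6 = 29.5 m³/s.

Q ≈ 29.5 m³/s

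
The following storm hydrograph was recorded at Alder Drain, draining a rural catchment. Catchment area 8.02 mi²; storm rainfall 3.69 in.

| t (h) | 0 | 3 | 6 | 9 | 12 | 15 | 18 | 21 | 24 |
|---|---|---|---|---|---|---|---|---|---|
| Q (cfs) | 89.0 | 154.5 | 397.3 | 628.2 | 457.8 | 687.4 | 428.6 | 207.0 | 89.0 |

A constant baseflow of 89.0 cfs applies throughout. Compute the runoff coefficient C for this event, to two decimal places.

C ≈ 0.37

ΣQ_DR = 2338 cfs; V = ΣQ_DR·Δt = 2.525 × 10^7 ft³.
Runoff depth d = V / A = 1.355 in.
C = d / P = 1.355 / 3.69 = 0.37.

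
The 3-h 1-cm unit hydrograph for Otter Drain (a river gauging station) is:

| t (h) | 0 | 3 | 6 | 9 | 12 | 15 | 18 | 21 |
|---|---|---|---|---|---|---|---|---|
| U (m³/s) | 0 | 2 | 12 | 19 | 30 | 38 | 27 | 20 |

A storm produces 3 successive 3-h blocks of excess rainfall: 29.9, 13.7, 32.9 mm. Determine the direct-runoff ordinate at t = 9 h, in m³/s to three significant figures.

By discrete convolution, Q_j = Σ (P_i / 10 mm) · U_{j−i}.
At t = 9 h (j=3): Q = (29.9/10)·19 + (13.7/10)·12 + (32.9/10)·2 = 79.8 m³/s.

Q ≈ 79.8 m³/s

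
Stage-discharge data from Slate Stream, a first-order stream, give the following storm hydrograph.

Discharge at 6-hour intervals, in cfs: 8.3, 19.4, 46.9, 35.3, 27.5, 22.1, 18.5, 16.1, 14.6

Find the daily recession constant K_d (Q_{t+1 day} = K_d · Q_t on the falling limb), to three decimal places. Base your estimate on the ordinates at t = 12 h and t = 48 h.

Between t = 12 h and t = 48 h the flow falls from 46.9 to 14.6 cfs over 6×6 h = 36 h.
Per-interval ratio K = (14.6/46.9)^(1/6) = 0.8232; K_d = K^(24/6) = 0.459.

K_d ≈ 0.459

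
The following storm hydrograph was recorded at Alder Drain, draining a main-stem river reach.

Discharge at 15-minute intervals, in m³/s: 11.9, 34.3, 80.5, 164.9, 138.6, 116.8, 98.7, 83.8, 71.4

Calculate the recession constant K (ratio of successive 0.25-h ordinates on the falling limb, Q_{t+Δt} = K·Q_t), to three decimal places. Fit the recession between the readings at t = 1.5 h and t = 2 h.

Using the recession-limb readings at t = 1.5 h and t = 2 h: Q falls from 98.7 to 71.4 m³/s over 2 intervals.
K = (Q₂/Q₁)^(1/2) = (71.4/98.7)^(1/2) = 0.851.

K ≈ 0.851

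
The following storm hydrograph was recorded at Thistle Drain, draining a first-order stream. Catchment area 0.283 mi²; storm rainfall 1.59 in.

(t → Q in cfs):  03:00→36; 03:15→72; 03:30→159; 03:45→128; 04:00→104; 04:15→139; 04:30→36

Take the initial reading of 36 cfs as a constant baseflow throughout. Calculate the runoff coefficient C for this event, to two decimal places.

ΣQ_DR = 422.0 cfs; V = ΣQ_DR·Δt = 3.798 × 10^5 ft³.
Runoff depth d = V / A = 0.5777 in.
C = d / P = 0.5777 / 1.59 = 0.36.

C ≈ 0.36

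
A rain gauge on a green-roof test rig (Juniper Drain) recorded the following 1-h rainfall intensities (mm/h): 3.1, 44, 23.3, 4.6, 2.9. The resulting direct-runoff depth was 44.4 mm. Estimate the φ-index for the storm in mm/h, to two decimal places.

Only the 2 blocks with intensity above φ contribute runoff: 44, 23.3 mm/h.
Σ(I−φ)·Δt = d  ⇒  (44+23.3 − 2φ)·1 = 44.4
φ = (67.30 − 44.4/1) / 2 = 11.45 mm/h.

φ ≈ 11.45 mm/h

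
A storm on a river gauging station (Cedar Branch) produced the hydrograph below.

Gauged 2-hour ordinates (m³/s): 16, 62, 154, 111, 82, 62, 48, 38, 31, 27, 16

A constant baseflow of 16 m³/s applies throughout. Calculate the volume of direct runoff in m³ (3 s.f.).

V ≈ 3.39 × 10^6 m³

Direct-runoff ordinates (Q − Q_b): 0.0, 46.0, 138.0, 95.0, 66.0, 46.0, 32.0, 22.0, 15.0, 11.0, 0.0 m³/s.
ΣQ_DR = 471.0 m³/s.
With Δt = 2 h = 7200 s, V = ΣQ_DR · Δt = 471.0 × 7200 = 3.39 × 10^6 m³.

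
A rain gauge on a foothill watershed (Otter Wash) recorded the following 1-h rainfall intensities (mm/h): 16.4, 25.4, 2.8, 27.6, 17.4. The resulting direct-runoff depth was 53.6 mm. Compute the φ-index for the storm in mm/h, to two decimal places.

Only the 4 blocks with intensity above φ contribute runoff: 16.4, 25.4, 27.6, 17.4 mm/h.
Σ(I−φ)·Δt = d  ⇒  (16.4+25.4+27.6+17.4 − 4φ)·1 = 53.6
φ = (86.80 − 53.6/1) / 4 = 8.30 mm/h.

φ ≈ 8.30 mm/h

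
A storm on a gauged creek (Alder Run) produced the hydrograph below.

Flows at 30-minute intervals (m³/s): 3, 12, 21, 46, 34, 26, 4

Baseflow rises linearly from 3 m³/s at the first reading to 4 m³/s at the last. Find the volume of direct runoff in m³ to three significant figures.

Direct-runoff ordinates (Q − Q_b): 0.00, 8.83, 17.67, 42.50, 30.33, 22.17, 0.00 m³/s.
ΣQ_DR = 121.5 m³/s.
With Δt = 0.5 h = 1800 s, V = ΣQ_DR · Δt = 121.5 × 1800 = 2.19 × 10^5 m³.

V ≈ 2.19 × 10^5 m³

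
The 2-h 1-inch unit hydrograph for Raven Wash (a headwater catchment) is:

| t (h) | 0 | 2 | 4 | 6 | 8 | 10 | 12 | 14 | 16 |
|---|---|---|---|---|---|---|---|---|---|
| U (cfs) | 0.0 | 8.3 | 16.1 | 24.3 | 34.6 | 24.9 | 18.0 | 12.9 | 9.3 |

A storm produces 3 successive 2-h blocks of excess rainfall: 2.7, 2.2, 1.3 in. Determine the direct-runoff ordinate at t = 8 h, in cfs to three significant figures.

By discrete convolution, Q_j = Σ (P_i / 1 in) · U_{j−i}.
At t = 8 h (j=4): Q = (2.7/1)·34.6 + (2.2/1)·24.3 + (1.3/1)·16.1 = 168 cfs.

Q ≈ 168 cfs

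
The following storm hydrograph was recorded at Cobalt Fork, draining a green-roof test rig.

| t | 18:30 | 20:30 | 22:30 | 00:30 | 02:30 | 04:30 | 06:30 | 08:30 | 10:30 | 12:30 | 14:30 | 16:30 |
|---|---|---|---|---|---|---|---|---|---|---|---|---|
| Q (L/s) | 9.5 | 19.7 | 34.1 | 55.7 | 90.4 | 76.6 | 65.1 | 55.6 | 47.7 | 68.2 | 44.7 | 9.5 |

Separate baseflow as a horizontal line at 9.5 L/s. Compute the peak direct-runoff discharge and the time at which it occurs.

Q_p = 80.9 L/s at t = 02:30

Subtracting baseflow gives direct-runoff ordinates: 0.0, 10.2, 24.6, 46.2, 80.9, 67.1, 55.6, 46.1, 38.2, 58.7, 35.2, 0.0 L/s.
The maximum is 80.9 L/s, occurring at the reading for t = 02:30.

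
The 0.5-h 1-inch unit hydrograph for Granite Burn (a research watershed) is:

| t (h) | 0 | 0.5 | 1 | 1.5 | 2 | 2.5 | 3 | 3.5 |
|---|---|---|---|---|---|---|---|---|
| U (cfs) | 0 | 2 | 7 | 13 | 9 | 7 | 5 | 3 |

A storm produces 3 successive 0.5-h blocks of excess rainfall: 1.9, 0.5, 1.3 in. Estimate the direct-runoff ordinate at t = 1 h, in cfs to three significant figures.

Q ≈ 14.3 cfs

By discrete convolution, Q_j = Σ (P_i / 1 in) · U_{j−i}.
At t = 1 h (j=2): Q = (1.9/1)·7 + (0.5/1)·2 + (1.3/1)·0 = 14.3 cfs.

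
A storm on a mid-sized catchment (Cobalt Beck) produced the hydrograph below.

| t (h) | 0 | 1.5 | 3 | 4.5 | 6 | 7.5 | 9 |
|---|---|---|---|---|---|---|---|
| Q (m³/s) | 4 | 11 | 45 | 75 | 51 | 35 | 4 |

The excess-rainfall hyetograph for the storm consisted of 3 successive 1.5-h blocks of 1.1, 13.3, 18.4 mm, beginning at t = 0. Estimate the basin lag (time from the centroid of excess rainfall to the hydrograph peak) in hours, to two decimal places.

t_L ≈ 1.46 h

Centroid of excess rainfall: t_c = Σ P_i·t̄_i / ΣP_i = 3.0412 h (block centres at 0.75, 2.25, 3.75 h).
Hydrograph peak occurs at t = 4.5 h, so basin lag t_L = 4.5 − 3.0412 = 1.46 h.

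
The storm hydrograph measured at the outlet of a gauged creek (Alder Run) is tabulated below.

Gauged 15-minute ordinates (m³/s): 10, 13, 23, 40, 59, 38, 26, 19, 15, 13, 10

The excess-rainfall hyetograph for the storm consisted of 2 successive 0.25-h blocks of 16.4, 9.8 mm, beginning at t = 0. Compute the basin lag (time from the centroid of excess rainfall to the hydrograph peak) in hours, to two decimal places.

Centroid of excess rainfall: t_c = Σ P_i·t̄_i / ΣP_i = 0.2185 h (block centres at 0.125, 0.375 h).
Hydrograph peak occurs at t = 1 h, so basin lag t_L = 1 − 0.2185 = 0.78 h.

t_L ≈ 0.78 h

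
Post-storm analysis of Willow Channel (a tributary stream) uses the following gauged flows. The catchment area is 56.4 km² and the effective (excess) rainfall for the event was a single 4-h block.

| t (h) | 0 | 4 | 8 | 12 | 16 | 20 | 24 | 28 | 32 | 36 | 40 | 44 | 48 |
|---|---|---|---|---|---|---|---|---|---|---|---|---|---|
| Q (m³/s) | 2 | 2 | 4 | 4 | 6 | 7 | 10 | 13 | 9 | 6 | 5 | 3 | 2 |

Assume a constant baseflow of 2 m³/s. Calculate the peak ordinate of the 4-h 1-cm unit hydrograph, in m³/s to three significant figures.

Direct runoff: 0.0, 0.0, 2.0, 2.0, 4.0, 5.0, 8.0, 11.0, 7.0, 4.0, 3.0, 1.0, 0.0 m³/s; ΣQ_DR = 47.00 m³/s, peak = 11.0 m³/s.
Runoff depth d = ΣQ_DR·Δt / A = 47.00 × 14400 / (56.4 km²) = 12.00 mm.
The 1-cm UH is the DRH scaled by (10 mm)/d, so U_p = 11.0 × 10/12.00 = 9.17 m³/s.

U_p ≈ 9.17 m³/s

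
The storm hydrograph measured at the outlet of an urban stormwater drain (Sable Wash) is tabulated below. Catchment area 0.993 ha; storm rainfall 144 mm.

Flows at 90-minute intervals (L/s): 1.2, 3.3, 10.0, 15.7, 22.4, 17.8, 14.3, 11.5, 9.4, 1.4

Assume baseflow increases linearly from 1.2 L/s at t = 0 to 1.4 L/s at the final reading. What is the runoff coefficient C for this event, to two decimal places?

ΣQ_DR = 94.00 L/s; V = ΣQ_DR·Δt = 5.076 × 10^5 L.
Runoff depth d = V / A = 51.12 mm.
C = d / P = 51.12 / 144 = 0.35.

C ≈ 0.35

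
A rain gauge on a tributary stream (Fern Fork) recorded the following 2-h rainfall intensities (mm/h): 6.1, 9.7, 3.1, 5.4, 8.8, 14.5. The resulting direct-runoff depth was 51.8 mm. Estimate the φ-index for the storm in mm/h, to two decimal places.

Only the 5 blocks with intensity above φ contribute runoff: 6.1, 9.7, 5.4, 8.8, 14.5 mm/h.
Σ(I−φ)·Δt = d  ⇒  (6.1+9.7+5.4+8.8+14.5 − 5φ)·2 = 51.8
φ = (44.50 − 51.8/2) / 5 = 3.72 mm/h.

φ ≈ 3.72 mm/h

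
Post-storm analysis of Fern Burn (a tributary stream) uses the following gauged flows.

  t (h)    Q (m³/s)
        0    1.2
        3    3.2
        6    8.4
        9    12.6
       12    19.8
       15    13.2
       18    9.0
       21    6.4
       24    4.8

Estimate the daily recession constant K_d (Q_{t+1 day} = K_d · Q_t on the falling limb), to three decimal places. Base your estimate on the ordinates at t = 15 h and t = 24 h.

Between t = 15 h and t = 24 h the flow falls from 13.2 to 4.8 m³/s over 3×3 h = 9 h.
Per-interval ratio K = (4.8/13.2)^(1/3) = 0.7138; K_d = K^(24/3) = 0.067.

K_d ≈ 0.067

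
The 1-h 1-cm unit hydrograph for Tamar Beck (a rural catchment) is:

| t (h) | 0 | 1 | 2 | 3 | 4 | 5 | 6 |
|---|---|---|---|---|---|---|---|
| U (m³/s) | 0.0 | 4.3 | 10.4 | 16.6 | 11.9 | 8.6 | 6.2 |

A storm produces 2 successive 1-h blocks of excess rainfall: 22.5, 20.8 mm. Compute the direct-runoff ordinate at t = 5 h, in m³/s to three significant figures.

By discrete convolution, Q_j = Σ (P_i / 10 mm) · U_{j−i}.
At t = 5 h (j=5): Q = (22.5/10)·8.6 + (20.8/10)·11.9 = 44.1 m³/s.

Q ≈ 44.1 m³/s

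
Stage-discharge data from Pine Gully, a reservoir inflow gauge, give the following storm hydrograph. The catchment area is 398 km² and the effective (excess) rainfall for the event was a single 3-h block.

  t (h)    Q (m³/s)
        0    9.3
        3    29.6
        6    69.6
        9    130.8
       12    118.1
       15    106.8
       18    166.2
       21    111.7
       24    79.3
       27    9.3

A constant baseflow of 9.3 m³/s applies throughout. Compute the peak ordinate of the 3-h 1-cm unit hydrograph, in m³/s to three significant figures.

Direct runoff: 0.0, 20.3, 60.3, 121.5, 108.8, 97.5, 156.9, 102.4, 70.0, 0.0 m³/s; ΣQ_DR = 737.7 m³/s, peak = 156.9 m³/s.
Runoff depth d = ΣQ_DR·Δt / A = 737.7 × 10800 / (398 km²) = 20.02 mm.
The 1-cm UH is the DRH scaled by (10 mm)/d, so U_p = 156.9 × 10/20.02 = 78.4 m³/s.

U_p ≈ 78.4 m³/s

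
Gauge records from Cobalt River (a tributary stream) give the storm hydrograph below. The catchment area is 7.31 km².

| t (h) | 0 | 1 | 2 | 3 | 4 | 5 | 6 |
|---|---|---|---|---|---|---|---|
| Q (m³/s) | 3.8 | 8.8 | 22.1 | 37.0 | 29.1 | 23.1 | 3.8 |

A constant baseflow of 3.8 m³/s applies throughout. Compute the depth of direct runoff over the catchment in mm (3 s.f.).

Direct runoff: 0.0, 5.0, 18.3, 33.2, 25.3, 19.3, 0.0 m³/s; ΣQ_DR = 101.1 m³/s.
V = ΣQ_DR · Δt = 101.1 × 3600 s = 3.640 × 10^5 m³.
Over A = 7.31 km², depth = V / A = 49.8 mm.

d ≈ 49.8 mm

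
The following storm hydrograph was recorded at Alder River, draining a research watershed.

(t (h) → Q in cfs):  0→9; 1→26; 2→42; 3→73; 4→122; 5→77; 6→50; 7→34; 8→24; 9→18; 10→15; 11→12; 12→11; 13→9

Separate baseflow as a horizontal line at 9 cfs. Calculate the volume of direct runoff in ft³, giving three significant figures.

V ≈ 1.43 × 10^6 ft³

Direct-runoff ordinates (Q − Q_b): 0.0, 17.0, 33.0, 64.0, 113.0, 68.0, 41.0, 25.0, 15.0, 9.0, 6.0, 3.0, 2.0, 0.0 cfs.
ΣQ_DR = 396.0 cfs.
With Δt = 1 h = 3600 s, V = ΣQ_DR · Δt = 396.0 × 3600 = 1.43 × 10^6 ft³.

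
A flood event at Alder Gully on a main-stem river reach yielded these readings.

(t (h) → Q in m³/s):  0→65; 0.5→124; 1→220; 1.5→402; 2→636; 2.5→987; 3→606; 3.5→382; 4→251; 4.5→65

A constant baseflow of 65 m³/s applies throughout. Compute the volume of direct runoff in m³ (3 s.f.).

V ≈ 5.56 × 10^6 m³

Direct-runoff ordinates (Q − Q_b): 0.0, 59.0, 155.0, 337.0, 571.0, 922.0, 541.0, 317.0, 186.0, 0.0 m³/s.
ΣQ_DR = 3088 m³/s.
With Δt = 0.5 h = 1800 s, V = ΣQ_DR · Δt = 3088 × 1800 = 5.56 × 10^6 m³.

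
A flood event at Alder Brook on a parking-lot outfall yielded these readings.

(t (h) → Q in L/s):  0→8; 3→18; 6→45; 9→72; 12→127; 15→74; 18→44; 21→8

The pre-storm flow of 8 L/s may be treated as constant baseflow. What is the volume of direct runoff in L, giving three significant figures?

V ≈ 3.59 × 10^6 L

Direct-runoff ordinates (Q − Q_b): 0.0, 10.0, 37.0, 64.0, 119.0, 66.0, 36.0, 0.0 L/s.
ΣQ_DR = 332.0 L/s.
With Δt = 3 h = 10800 s, V = ΣQ_DR · Δt = 332.0 × 10800 = 3.59 × 10^6 L.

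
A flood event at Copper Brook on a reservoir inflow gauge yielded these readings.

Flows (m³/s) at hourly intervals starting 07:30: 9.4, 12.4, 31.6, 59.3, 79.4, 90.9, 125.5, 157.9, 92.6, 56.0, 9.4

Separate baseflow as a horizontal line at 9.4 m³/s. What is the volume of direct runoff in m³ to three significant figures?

Direct-runoff ordinates (Q − Q_b): 0.0, 3.0, 22.2, 49.9, 70.0, 81.5, 116.1, 148.5, 83.2, 46.6, 0.0 m³/s.
ΣQ_DR = 621.0 m³/s.
With Δt = 1 h = 3600 s, V = ΣQ_DR · Δt = 621.0 × 3600 = 2.24 × 10^6 m³.

V ≈ 2.24 × 10^6 m³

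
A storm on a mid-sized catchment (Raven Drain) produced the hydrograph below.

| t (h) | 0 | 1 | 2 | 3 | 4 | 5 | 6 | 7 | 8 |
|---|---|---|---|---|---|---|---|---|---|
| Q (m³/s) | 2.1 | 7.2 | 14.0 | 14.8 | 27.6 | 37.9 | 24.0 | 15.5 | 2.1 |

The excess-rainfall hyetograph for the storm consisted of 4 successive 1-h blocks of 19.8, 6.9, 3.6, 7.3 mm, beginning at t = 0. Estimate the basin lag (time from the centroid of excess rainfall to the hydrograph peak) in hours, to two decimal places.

t_L ≈ 3.54 h

Centroid of excess rainfall: t_c = Σ P_i·t̄_i / ΣP_i = 1.4574 h (block centres at 0.5, 1.5, 2.5, 3.5 h).
Hydrograph peak occurs at t = 5 h, so basin lag t_L = 5 − 1.4574 = 3.54 h.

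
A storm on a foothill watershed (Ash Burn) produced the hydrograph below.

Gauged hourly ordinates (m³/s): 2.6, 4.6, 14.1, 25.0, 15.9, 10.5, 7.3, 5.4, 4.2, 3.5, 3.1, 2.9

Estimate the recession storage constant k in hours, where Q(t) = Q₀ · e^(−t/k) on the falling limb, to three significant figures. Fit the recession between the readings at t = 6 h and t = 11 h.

On the falling limb, Q drops from 7.3 to 2.9 m³/s between t = 6 h and t = 11 h (Δt = 5 h).
k = −Δt / ln(Q₂/Q₁) = −5 / ln(2.9/7.3) = 5.42 h.

k ≈ 5.42 h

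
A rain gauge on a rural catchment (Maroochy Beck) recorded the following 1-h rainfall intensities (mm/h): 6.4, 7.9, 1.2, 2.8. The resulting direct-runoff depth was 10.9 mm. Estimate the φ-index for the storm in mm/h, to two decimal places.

Only the 3 blocks with intensity above φ contribute runoff: 6.4, 7.9, 2.8 mm/h.
Σ(I−φ)·Δt = d  ⇒  (6.4+7.9+2.8 − 3φ)·1 = 10.9
φ = (17.10 − 10.9/1) / 3 = 2.07 mm/h.

φ ≈ 2.07 mm/h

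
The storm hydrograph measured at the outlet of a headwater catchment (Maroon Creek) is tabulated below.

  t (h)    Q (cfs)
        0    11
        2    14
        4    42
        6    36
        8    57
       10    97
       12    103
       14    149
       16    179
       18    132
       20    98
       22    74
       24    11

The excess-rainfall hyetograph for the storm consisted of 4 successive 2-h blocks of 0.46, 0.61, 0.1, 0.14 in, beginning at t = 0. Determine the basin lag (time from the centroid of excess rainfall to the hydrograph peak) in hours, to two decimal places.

Centroid of excess rainfall: t_c = Σ P_i·t̄_i / ΣP_i = 2.8779 h (block centres at 1, 3, 5, 7 h).
Hydrograph peak occurs at t = 16 h, so basin lag t_L = 16 − 2.8779 = 13.12 h.

t_L ≈ 13.12 h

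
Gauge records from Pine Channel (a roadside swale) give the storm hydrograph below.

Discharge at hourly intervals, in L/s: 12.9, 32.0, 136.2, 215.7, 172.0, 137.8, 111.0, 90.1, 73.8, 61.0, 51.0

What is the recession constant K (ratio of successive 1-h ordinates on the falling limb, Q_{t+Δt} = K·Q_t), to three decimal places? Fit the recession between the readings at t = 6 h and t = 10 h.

K ≈ 0.823

Using the recession-limb readings at t = 6 h and t = 10 h: Q falls from 111.0 to 51.0 L/s over 4 intervals.
K = (Q₂/Q₁)^(1/4) = (51.0/111.0)^(1/4) = 0.823.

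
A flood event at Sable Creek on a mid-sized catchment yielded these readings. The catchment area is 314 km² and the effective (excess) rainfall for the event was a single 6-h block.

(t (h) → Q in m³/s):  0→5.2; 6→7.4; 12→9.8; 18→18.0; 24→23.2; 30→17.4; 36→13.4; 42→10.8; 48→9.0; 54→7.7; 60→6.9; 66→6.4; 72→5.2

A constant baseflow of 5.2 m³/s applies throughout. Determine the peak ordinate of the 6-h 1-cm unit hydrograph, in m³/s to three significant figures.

Direct runoff: 0.0, 2.2, 4.6, 12.8, 18.0, 12.2, 8.2, 5.6, 3.8, 2.5, 1.7, 1.2, 0.0 m³/s; ΣQ_DR = 72.80 m³/s, peak = 18.0 m³/s.
Runoff depth d = ΣQ_DR·Δt / A = 72.80 × 21600 / (314 km²) = 5.008 mm.
The 1-cm UH is the DRH scaled by (10 mm)/d, so U_p = 18.0 × 10/5.008 = 35.9 m³/s.

U_p ≈ 35.9 m³/s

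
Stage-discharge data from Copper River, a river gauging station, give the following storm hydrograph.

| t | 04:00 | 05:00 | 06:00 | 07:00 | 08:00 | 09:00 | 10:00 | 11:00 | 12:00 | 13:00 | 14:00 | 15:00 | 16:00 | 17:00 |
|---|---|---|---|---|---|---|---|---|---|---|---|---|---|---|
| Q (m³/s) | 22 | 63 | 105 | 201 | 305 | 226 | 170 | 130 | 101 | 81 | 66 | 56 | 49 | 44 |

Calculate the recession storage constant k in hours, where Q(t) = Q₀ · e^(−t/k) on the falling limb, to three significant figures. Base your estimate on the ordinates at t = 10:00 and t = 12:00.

On the falling limb, Q drops from 170 to 101 m³/s between t = 10:00 and t = 12:00 (Δt = 2 h).
k = −Δt / ln(Q₂/Q₁) = −2 / ln(101/170) = 3.84 h.

k ≈ 3.84 h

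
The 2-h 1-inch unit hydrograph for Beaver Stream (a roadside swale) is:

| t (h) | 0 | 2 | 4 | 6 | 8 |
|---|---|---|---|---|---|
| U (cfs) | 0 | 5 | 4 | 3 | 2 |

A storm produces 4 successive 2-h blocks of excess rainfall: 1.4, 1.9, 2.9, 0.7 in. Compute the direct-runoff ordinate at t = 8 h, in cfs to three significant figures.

By discrete convolution, Q_j = Σ (P_i / 1 in) · U_{j−i}.
At t = 8 h (j=4): Q = (1.4/1)·2 + (1.9/1)·3 + (2.9/1)·4 + (0.7/1)·5 = 23.6 cfs.

Q ≈ 23.6 cfs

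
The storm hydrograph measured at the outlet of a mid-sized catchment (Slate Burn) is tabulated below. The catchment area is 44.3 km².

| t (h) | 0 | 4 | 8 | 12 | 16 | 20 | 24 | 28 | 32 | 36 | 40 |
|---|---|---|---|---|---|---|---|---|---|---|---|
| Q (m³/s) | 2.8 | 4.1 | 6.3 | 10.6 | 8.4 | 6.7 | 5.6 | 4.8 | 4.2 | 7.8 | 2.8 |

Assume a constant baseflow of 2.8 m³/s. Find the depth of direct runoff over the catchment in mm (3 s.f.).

d ≈ 10.8 mm

Direct runoff: 0.0, 1.3, 3.5, 7.8, 5.6, 3.9, 2.8, 2.0, 1.4, 5.0, 0.0 m³/s; ΣQ_DR = 33.30 m³/s.
V = ΣQ_DR · Δt = 33.30 × 14400 s = 4.795 × 10^5 m³.
Over A = 44.3 km², depth = V / A = 10.8 mm.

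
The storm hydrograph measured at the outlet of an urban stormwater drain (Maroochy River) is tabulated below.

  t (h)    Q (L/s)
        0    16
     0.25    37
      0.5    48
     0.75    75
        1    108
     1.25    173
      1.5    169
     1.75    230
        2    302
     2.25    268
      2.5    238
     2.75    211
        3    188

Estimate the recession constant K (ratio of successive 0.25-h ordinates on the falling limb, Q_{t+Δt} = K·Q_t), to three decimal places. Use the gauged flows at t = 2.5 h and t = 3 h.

K ≈ 0.889

Using the recession-limb readings at t = 2.5 h and t = 3 h: Q falls from 238 to 188 L/s over 2 intervals.
K = (Q₂/Q₁)^(1/2) = (188/238)^(1/2) = 0.889.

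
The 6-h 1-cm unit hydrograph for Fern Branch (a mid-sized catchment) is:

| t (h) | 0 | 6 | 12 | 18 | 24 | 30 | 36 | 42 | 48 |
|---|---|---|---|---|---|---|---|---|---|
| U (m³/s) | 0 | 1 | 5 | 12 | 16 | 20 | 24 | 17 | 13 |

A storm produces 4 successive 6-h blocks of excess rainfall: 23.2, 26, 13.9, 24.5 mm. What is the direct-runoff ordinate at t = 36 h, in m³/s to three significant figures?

Q ≈ 159 m³/s

By discrete convolution, Q_j = Σ (P_i / 10 mm) · U_{j−i}.
At t = 36 h (j=6): Q = (23.2/10)·24 + (26/10)·20 + (13.9/10)·16 + (24.5/10)·12 = 159 m³/s.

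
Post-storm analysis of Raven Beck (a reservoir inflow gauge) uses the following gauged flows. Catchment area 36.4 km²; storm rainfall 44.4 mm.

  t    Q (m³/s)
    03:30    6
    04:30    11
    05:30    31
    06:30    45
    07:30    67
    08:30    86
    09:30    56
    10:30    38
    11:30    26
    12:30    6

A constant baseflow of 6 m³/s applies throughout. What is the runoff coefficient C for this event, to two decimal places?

ΣQ_DR = 312.0 m³/s; V = ΣQ_DR·Δt = 1.123 × 10^6 m³.
Runoff depth d = V / A = 30.86 mm.
C = d / P = 30.86 / 44.4 = 0.69.

C ≈ 0.69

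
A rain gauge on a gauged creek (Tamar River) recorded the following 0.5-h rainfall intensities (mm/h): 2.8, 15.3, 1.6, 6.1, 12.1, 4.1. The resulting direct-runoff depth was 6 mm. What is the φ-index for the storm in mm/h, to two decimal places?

Only the 2 blocks with intensity above φ contribute runoff: 15.3, 12.1 mm/h.
Σ(I−φ)·Δt = d  ⇒  (15.3+12.1 − 2φ)·0.5 = 6
φ = (27.40 − 6/0.5) / 2 = 7.70 mm/h.

φ ≈ 7.70 mm/h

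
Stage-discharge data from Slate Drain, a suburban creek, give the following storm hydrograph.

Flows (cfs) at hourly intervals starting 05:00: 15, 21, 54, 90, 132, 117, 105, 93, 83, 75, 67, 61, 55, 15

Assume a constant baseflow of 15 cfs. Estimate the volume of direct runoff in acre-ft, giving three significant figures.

V ≈ 63.9 acre-ft

Direct-runoff ordinates (Q − Q_b): 0.0, 6.0, 39.0, 75.0, 117.0, 102.0, 90.0, 78.0, 68.0, 60.0, 52.0, 46.0, 40.0, 0.0 cfs.
ΣQ_DR = 773.0 cfs.
With Δt = 1 h = 3600 s, V = ΣQ_DR · Δt = 773.0 × 3600 = 2.78 × 10^6 ft³ = 63.9 acre-ft.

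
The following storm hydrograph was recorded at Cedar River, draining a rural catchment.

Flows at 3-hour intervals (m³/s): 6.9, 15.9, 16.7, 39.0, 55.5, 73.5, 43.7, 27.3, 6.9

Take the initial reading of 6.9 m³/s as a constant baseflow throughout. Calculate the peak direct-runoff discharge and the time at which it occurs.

Subtracting baseflow gives direct-runoff ordinates: 0.0, 9.0, 9.8, 32.1, 48.6, 66.6, 36.8, 20.4, 0.0 m³/s.
The maximum is 66.6 m³/s, occurring at the reading for t = 15 h.

Q_p = 66.6 m³/s at t = 15 h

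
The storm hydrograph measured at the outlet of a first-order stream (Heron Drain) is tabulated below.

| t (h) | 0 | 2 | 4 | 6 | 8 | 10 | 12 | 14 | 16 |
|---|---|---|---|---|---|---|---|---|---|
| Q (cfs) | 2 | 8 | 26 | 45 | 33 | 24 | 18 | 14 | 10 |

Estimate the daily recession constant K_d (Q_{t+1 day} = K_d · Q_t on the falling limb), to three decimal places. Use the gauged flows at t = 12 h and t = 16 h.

Between t = 12 h and t = 16 h the flow falls from 18 to 10 cfs over 2×2 h = 4 h.
Per-interval ratio K = (10/18)^(1/2) = 0.7454; K_d = K^(24/2) = 0.029.

K_d ≈ 0.029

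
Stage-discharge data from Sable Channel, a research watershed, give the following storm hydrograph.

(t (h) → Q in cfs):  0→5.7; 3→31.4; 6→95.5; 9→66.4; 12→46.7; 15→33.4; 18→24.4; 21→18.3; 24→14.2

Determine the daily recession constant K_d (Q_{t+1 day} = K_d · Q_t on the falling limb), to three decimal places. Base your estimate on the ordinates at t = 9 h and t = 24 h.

Between t = 9 h and t = 24 h the flow falls from 66.4 to 14.2 cfs over 5×3 h = 15 h.
Per-interval ratio K = (14.2/66.4)^(1/5) = 0.7346; K_d = K^(24/3) = 0.085.

K_d ≈ 0.085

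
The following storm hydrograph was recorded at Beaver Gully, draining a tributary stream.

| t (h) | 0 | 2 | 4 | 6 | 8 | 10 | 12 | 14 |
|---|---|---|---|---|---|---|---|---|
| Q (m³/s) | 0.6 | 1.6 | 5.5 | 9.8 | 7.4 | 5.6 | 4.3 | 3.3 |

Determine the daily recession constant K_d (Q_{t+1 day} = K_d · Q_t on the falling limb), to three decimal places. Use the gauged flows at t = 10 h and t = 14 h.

Between t = 10 h and t = 14 h the flow falls from 5.6 to 3.3 m³/s over 2×2 h = 4 h.
Per-interval ratio K = (3.3/5.6)^(1/2) = 0.7676; K_d = K^(24/2) = 0.042.

K_d ≈ 0.042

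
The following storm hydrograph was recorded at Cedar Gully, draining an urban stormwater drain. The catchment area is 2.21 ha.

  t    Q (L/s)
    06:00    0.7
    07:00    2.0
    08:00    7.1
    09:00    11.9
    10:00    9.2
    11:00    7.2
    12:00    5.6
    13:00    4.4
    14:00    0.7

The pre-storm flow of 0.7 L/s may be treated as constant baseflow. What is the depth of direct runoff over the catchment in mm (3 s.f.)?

d ≈ 6.92 mm

Direct runoff: 0.0, 1.3, 6.4, 11.2, 8.5, 6.5, 4.9, 3.7, 0.0 L/s; ΣQ_DR = 42.50 L/s.
V = ΣQ_DR · Δt = 42.50 × 3600 s = 1.530 × 10^5 L.
Over A = 2.21 ha, depth = V / A = 6.92 mm.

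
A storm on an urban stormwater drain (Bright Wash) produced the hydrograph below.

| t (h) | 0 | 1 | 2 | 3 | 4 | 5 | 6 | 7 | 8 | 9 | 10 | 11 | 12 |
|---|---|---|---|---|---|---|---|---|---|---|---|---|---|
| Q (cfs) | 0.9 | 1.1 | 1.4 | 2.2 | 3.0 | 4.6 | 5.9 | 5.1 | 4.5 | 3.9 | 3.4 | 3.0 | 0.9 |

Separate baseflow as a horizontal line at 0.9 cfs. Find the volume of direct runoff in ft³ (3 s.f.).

Direct-runoff ordinates (Q − Q_b): 0.0, 0.2, 0.5, 1.3, 2.1, 3.7, 5.0, 4.2, 3.6, 3.0, 2.5, 2.1, 0.0 cfs.
ΣQ_DR = 28.20 cfs.
With Δt = 1 h = 3600 s, V = ΣQ_DR · Δt = 28.20 × 3600 = 1.02 × 10^5 ft³.

V ≈ 1.02 × 10^5 ft³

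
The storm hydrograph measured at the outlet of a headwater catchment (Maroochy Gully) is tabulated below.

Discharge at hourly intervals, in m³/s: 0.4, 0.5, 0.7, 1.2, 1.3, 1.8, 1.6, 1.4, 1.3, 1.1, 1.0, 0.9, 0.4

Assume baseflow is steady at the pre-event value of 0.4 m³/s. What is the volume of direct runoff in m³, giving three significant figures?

Direct-runoff ordinates (Q − Q_b): 0.0, 0.1, 0.3, 0.8, 0.9, 1.4, 1.2, 1.0, 0.9, 0.7, 0.6, 0.5, 0.0 m³/s.
ΣQ_DR = 8.400 m³/s.
With Δt = 1 h = 3600 s, V = ΣQ_DR · Δt = 8.400 × 3600 = 30200 m³.

V ≈ 30200 m³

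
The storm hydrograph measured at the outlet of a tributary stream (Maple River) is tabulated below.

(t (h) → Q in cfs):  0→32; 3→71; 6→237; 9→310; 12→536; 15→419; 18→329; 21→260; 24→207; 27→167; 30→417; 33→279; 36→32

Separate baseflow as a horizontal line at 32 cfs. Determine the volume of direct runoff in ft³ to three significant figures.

Direct-runoff ordinates (Q − Q_b): 0.0, 39.0, 205.0, 278.0, 504.0, 387.0, 297.0, 228.0, 175.0, 135.0, 385.0, 247.0, 0.0 cfs.
ΣQ_DR = 2880 cfs.
With Δt = 3 h = 10800 s, V = ΣQ_DR · Δt = 2880 × 10800 = 3.11 × 10^7 ft³.

V ≈ 3.11 × 10^7 ft³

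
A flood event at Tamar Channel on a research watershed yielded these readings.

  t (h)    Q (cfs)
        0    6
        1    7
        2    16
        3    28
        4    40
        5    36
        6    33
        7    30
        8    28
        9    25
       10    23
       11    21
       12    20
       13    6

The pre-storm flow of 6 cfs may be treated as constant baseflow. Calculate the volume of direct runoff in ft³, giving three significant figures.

Direct-runoff ordinates (Q − Q_b): 0.0, 1.0, 10.0, 22.0, 34.0, 30.0, 27.0, 24.0, 22.0, 19.0, 17.0, 15.0, 14.0, 0.0 cfs.
ΣQ_DR = 235.0 cfs.
With Δt = 1 h = 3600 s, V = ΣQ_DR · Δt = 235.0 × 3600 = 8.46 × 10^5 ft³.

V ≈ 8.46 × 10^5 ft³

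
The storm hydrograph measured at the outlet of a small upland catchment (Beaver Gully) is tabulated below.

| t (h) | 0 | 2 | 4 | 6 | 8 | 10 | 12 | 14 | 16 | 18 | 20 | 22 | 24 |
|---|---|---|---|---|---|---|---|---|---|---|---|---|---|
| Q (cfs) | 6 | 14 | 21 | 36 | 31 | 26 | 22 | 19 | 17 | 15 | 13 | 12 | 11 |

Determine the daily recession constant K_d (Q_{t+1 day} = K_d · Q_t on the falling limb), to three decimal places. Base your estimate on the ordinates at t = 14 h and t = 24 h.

K_d ≈ 0.269

Between t = 14 h and t = 24 h the flow falls from 19 to 11 cfs over 5×2 h = 10 h.
Per-interval ratio K = (11/19)^(1/5) = 0.8965; K_d = K^(24/2) = 0.269.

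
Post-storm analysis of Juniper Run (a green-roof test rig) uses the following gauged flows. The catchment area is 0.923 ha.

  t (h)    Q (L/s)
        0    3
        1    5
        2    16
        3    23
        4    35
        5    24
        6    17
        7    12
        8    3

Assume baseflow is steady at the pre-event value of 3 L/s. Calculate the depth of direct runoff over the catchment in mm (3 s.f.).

d ≈ 43.3 mm

Direct runoff: 0.0, 2.0, 13.0, 20.0, 32.0, 21.0, 14.0, 9.0, 0.0 L/s; ΣQ_DR = 111.0 L/s.
V = ΣQ_DR · Δt = 111.0 × 3600 s = 3.996 × 10^5 L.
Over A = 0.923 ha, depth = V / A = 43.3 mm.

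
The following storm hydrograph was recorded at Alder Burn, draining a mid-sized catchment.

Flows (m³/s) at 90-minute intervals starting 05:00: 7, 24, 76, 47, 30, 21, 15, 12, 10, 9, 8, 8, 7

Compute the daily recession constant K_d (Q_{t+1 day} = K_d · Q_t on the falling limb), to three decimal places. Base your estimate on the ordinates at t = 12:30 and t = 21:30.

Between t = 12:30 and t = 21:30 the flow falls from 21 to 8 m³/s over 6×1.5 h = 9 h.
Per-interval ratio K = (8/21)^(1/6) = 0.8514; K_d = K^(24/1.5) = 0.076.

K_d ≈ 0.076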